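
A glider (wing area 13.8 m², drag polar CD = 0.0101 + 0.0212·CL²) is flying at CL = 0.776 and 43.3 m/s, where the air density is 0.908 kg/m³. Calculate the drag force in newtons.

D = 269 N

CD = 0.0101 + 0.0212 × 0.776² = 0.02287
D = ½ρv²S·CD = ½ × 0.908 × 43.3² × 13.8 × 0.02287 = 269 N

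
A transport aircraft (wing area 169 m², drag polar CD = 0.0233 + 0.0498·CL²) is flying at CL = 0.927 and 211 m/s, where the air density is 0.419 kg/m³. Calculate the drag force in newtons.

D = 1.04×10^5 N

CD = 0.0233 + 0.0498 × 0.927² = 0.06609
D = ½ρv²S·CD = ½ × 0.419 × 211² × 169 × 0.06609 = 1.04×10^5 N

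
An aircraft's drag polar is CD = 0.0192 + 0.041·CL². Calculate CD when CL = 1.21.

CD = 0.0792

CD = 0.0192 + 0.041 × 1.21² = 0.0192 + 0.06003 = 0.0792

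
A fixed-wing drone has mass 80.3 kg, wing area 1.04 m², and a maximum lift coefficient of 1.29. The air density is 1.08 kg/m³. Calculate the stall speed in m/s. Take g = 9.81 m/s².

Stall occurs when L = W at CL,max. W = mg = 80.3 × 9.81 = 787.7 N.
From L = ½ρV²S·CL,max = W: V_stall = √(2W/(ρSCL,max)) = √(2·787.7/(1.08·1.04·1.29))
V_stall = √1087 = 33 m/s

V_stall = 33 m/s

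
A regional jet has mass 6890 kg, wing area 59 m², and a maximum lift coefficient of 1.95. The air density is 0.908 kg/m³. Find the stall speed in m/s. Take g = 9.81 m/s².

V_stall = 36 m/s

At stall, lift equals weight: L = W = m·g = 6890 × 9.81 = 67590 N.
V_stall = √(2W/(ρ·S·CL,max)) = √(2 × 67590 / (0.908 × 59 × 1.95))
V_stall = √1294 = 36 m/s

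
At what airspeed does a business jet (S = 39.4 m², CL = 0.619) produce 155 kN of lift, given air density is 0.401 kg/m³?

v = 178 m/s

L = ½ρv²S·CL ⇒ v = √(2L/(ρ·S·CL))
v = √(2 × 1.55×10^5 / (0.401 × 39.4 × 0.619)) = √31700 = 178 m/s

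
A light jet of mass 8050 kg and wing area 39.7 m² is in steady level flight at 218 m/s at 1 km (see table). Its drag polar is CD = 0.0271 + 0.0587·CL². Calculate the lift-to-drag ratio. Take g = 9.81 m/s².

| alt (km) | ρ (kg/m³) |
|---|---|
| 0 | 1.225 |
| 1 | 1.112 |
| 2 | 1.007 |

L/D = 2.74

At 1 km, from the table: ρ = 1.112 kg/m³.
Weight W = mg = 8050 × 9.81 = 78970 N; in level flight L = W.
Dynamic pressure q = 0.5 × 1.112 × 218² = 26420 Pa.
Required CL = L/(qS) = 78970/(26420·39.7) = 0.07528.
CD = 0.0271 + 0.0587 × 0.07528² = 0.02743.
L/D = CL/CD = 0.07528 / 0.02743 = 2.74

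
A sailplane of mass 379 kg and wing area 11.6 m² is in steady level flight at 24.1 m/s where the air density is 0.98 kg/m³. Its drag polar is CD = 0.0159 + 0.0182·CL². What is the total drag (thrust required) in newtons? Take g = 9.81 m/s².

Level flight ⇒ L = W = m·g = 379 × 9.81 = 3718 N.
Dynamic pressure q = 0.5 × 0.98 × 24.1² = 284.6 Pa.
CL = 2W/(ρv²S) = 2×3718/(0.98×24.1²×11.6) = 1.126.
CD = 0.0159 + 0.0182 × 1.126² = 0.03898.
D = q·S·CD = 284.6 × 11.6 × 0.03898 = 128.7 N

D = 129 N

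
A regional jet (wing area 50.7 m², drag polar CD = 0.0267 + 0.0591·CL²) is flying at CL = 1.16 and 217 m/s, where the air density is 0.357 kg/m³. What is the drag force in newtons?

CD = 0.0267 + 0.0591 × 1.16² = 0.1062
D = ½ρv²S·CD = ½ × 0.357 × 217² × 50.7 × 0.1062 = 45300 N

D = 45300 N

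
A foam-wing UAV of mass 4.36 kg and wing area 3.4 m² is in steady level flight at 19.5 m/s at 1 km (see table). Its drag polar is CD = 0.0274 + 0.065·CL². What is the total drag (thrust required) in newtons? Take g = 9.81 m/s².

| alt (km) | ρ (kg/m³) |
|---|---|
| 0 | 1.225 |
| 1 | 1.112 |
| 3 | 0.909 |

At 1 km, from the table: ρ = 1.112 kg/m³.
Weight W = mg = 4.36 × 9.81 = 42.772 N; in level flight L = W.
Dynamic pressure q = 0.5 × 1.112 × 19.5² = 211.4 Pa.
CL = W/(q·S) = 42.772 / (211.4 × 3.4) = 0.0595.
CD = 0.0274 + 0.065 × 0.0595² = 0.02763.
D = q·S·CD = 211.4 × 3.4 × 0.02763 = 19.86 N

D = 19.9 N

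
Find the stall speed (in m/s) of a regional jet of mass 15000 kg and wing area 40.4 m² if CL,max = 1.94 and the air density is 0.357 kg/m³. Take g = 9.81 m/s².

V_stall = 103 m/s

Stall occurs when L = W at CL,max. W = mg = 15000 × 9.81 = 1.472×10^5 N.
From L = ½ρV²S·CL,max = W: V_stall = √(2W/(ρSCL,max)) = √(2·1.472×10^5/(0.357·40.4·1.94))
V_stall = √10520 = 103 m/s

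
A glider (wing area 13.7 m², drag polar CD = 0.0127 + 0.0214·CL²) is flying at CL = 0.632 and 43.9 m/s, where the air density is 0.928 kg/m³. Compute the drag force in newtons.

D = 260 N

CD = 0.0127 + 0.0214 × 0.632² = 0.02125
D = ½ρv²S·CD = ½ × 0.928 × 43.9² × 13.7 × 0.02125 = 260 N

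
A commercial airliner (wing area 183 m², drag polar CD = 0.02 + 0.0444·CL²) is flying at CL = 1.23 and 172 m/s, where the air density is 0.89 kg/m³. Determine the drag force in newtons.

D = 2.1×10^5 N

CD = 0.02 + 0.0444 × 1.23² = 0.08717
D = ½ρv²S·CD = ½ × 0.89 × 172² × 183 × 0.08717 = 2.1×10^5 N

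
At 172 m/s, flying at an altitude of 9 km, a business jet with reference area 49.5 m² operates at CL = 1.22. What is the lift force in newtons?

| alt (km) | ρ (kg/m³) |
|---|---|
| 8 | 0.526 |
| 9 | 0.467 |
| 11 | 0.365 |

L = 4.17×10^5 N

At 9 km, from the table: ρ = 0.467 kg/m³.
Dynamic pressure q = ½ρv² = ½ × 0.467 × 172² = 6908 Pa.
L = q·S·CL = 6908 × 49.5 × 1.22 = 4.17×10^5 N ≈ 417 kN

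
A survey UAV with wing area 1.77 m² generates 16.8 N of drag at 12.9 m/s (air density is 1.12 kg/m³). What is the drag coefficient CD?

From D = ½ρv²S·CD, rearranging gives CD = 2D/(ρv²S).
CD = 2 × 16.8 / (1.12 × 12.9² × 1.77) = 0.102

CD = 0.102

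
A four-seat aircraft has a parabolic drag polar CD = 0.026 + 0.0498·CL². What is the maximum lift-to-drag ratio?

For CD = CD0 + K·CL², (L/D)max occurs at CL* = √(CD0/K) and equals 1/(2√(K·CD0)).
(L/D)max = 1/(2√(0.0498 × 0.026)) = 1/(2 × 0.03598) = 13.9

(L/D)max = 13.9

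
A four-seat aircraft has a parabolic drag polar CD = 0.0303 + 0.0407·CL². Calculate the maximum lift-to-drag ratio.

For CD = CD0 + K·CL², (L/D)max occurs at CL* = √(CD0/K) and equals 1/(2√(K·CD0)).
(L/D)max = 1/(2√(0.0407 × 0.0303)) = 1/(2 × 0.03512) = 14.2

(L/D)max = 14.2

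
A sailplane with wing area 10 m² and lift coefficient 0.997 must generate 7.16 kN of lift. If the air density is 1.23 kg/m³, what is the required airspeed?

L = ½ρv²S·CL ⇒ v = √(2L/(ρ·S·CL))
v = √(2 × 7160 / (1.23 × 10 × 0.997)) = √1168 = 34.2 m/s

v = 34.2 m/s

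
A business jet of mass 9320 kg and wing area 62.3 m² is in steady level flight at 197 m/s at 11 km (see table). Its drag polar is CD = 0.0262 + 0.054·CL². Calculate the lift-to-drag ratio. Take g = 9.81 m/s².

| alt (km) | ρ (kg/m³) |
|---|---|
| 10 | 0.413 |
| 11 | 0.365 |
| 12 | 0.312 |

L/D = 7.27

At 11 km, from the table: ρ = 0.365 kg/m³.
In steady level flight, lift balances weight: W = mg = 9320 × 9.81 = 91429 N.
Dynamic pressure q = 0.5 × 0.365 × 197² = 7083 Pa.
CL = W/(q·S) = 91429 / (7083 × 62.3) = 0.2072.
CD = 0.0262 + 0.054 × 0.2072² = 0.02852.
L/D = CL/CD = 0.2072 / 0.02852 = 7.27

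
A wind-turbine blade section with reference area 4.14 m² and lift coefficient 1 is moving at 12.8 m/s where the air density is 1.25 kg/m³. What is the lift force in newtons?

L = ½ρv²S·CL = ½ × 1.25 × 12.8² × 4.14 × 1 = 424 N

L = 424 N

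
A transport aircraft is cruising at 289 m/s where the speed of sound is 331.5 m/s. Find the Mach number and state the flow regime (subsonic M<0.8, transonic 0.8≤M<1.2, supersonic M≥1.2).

M = 0.872 (transonic)

M = v/a = 289 / 331.5 = 0.872
M = 0.872 → transonic.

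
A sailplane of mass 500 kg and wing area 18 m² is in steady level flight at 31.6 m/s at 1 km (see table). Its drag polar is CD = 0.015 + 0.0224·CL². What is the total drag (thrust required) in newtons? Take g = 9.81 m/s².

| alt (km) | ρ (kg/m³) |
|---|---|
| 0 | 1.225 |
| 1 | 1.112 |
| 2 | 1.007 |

D = 204 N

At 1 km, from the table: ρ = 1.112 kg/m³.
Weight W = mg = 500 × 9.81 = 4905 N; in level flight L = W.
Dynamic pressure q = 0.5 × 1.112 × 31.6² = 555.2 Pa.
CL = W/(q·S) = 4905 / (555.2 × 18) = 0.4908.
CD = 0.015 + 0.0224 × 0.4908² = 0.0204.
D = q·S·CD = 555.2 × 18 × 0.0204 = 203.8 N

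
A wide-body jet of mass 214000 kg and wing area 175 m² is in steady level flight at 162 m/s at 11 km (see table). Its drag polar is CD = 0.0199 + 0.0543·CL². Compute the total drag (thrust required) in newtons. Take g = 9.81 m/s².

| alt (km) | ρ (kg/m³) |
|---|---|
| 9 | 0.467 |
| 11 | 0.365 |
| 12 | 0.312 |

At 11 km, from the table: ρ = 0.365 kg/m³.
Level flight ⇒ L = W = m·g = 214000 × 9.81 = 2.0993×10^6 N.
Dynamic pressure q = 0.5 × 0.365 × 162² = 4790 Pa.
CL = 2W/(ρv²S) = 2×2.0993×10^6/(0.365×162²×175) = 2.505.
CD = 0.0199 + 0.0543 × 2.505² = 0.3605.
D = q·S·CD = 4790 × 175 × 0.3605 = 3.022×10^5 N

D = 3.02×10^5 N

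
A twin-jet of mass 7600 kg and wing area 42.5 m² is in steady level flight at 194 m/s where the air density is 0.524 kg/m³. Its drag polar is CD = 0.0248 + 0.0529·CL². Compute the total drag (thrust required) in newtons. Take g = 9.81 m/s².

D = 11100 N

Level flight ⇒ L = W = m·g = 7600 × 9.81 = 74556 N.
q = ½ρv² = ½ × 0.524 × 194² = 9861 Pa.
CL = 2W/(ρv²S) = 2×74556/(0.524×194²×42.5) = 0.1779.
CD = 0.0248 + 0.0529 × 0.1779² = 0.02647.
D = q·S·CD = 9861 × 42.5 × 0.02647 = 11090 N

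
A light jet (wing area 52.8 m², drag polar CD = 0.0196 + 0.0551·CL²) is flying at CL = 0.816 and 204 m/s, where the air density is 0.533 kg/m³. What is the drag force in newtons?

D = 33000 N

CD = 0.0196 + 0.0551 × 0.816² = 0.05629
D = ½ρv²S·CD = ½ × 0.533 × 204² × 52.8 × 0.05629 = 33000 N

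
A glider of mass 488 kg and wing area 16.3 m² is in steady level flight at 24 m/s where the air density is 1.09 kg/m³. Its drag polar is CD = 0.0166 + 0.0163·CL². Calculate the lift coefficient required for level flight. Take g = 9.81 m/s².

CL = 0.936

Level flight ⇒ L = W = m·g = 488 × 9.81 = 4787.3 N.
Dynamic pressure q = 0.5 × 1.09 × 24² = 313.9 Pa.
CL = W/(q·S) = 4787.3 / (313.9 × 16.3) = 0.9356.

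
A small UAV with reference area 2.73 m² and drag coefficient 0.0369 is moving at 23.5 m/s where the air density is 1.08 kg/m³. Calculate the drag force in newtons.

D = ½ρv²S·CD = ½ × 1.08 × 23.5² × 2.73 × 0.0369 = 30 N

D = 30 N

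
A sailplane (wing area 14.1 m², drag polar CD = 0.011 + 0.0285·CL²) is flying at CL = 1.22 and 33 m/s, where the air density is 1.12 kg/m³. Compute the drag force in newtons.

D = 459 N

CD = 0.011 + 0.0285 × 1.22² = 0.05342
D = ½ρv²S·CD = ½ × 1.12 × 33² × 14.1 × 0.05342 = 459 N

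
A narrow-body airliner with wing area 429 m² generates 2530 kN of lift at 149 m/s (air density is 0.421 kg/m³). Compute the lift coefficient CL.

CL = 1.26

From L = ½ρv²S·CL, rearranging gives CL = 2L/(ρv²S).
CL = 2 × 2.53×10^6 / (0.421 × 149² × 429) = 1.26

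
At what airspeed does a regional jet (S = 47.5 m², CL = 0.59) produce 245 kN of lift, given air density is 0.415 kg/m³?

v = 205 m/s

L = ½ρv²S·CL ⇒ v = √(2L/(ρ·S·CL))
v = √(2 × 2.45×10^5 / (0.415 × 47.5 × 0.59)) = √42130 = 205 m/s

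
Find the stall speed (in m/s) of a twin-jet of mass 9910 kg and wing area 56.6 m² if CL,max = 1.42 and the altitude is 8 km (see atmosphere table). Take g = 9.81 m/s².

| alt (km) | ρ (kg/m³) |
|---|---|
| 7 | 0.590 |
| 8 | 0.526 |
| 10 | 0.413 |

V_stall = 67.8 m/s

At 8 km, from the table: ρ = 0.526 kg/m³.
Stall occurs when L = W at CL,max. W = mg = 9910 × 9.81 = 97220 N.
From L = ½ρV²S·CL,max = W: V_stall = √(2W/(ρSCL,max)) = √(2·97220/(0.526·56.6·1.42))
V_stall = √4599 = 67.8 m/s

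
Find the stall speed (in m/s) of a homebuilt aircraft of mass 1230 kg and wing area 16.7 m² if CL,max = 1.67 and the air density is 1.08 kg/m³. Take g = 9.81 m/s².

Weight W = mg = 1230 × 9.81 = 12070 N.
From L = ½ρV²S·CL,max = W: V_stall = √(2W/(ρSCL,max)) = √(2·12070/(1.08·16.7·1.67))
V_stall = √801.2 = 28.3 m/s

V_stall = 28.3 m/s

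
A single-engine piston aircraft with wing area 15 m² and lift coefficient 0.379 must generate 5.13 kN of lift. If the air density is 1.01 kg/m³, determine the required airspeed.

v = 42.3 m/s

L = ½ρv²S·CL ⇒ v = √(2L/(ρ·S·CL))
v = √(2 × 5130 / (1.01 × 15 × 0.379)) = √1787 = 42.3 m/s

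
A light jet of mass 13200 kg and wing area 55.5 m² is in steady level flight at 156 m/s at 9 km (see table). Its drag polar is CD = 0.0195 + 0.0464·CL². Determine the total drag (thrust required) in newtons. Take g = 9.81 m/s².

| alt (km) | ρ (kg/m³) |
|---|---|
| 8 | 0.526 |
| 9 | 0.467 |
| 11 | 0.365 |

At 9 km, from the table: ρ = 0.467 kg/m³.
Level flight ⇒ L = W = m·g = 13200 × 9.81 = 1.2949×10^5 N.
q = ½ρv² = ½ × 0.467 × 156² = 5682 Pa.
CL = W/(q·S) = 1.2949×10^5 / (5682 × 55.5) = 0.4106.
CD = 0.0195 + 0.0464 × 0.4106² = 0.02732.
D = q·S·CD = 5682 × 55.5 × 0.02732 = 8617 N

D = 8620 N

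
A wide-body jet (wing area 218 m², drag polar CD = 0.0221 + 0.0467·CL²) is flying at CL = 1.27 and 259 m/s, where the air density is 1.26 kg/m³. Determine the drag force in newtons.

D = 8.98×10^5 N

CD = 0.0221 + 0.0467 × 1.27² = 0.09742
D = ½ρv²S·CD = ½ × 1.26 × 259² × 218 × 0.09742 = 8.98×10^5 N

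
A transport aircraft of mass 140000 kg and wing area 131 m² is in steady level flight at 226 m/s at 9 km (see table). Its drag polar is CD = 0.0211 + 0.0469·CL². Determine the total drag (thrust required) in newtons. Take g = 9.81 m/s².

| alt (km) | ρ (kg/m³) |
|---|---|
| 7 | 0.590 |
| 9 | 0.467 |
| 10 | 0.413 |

At 9 km, from the table: ρ = 0.467 kg/m³.
In steady level flight, lift balances weight: W = mg = 140000 × 9.81 = 1.3734×10^6 N.
q = ½ρv² = ½ × 0.467 × 226² = 11930 Pa.
CL = W/(q·S) = 1.3734×10^6 / (11930 × 131) = 0.8791.
CD = 0.0211 + 0.0469 × 0.8791² = 0.05734.
D = q·S·CD = 11930 × 131 × 0.05734 = 89590 N

D = 89600 N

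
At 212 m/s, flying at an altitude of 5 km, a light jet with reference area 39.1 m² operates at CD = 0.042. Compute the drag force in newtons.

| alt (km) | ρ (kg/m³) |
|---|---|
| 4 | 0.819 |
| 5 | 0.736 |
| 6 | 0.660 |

At 5 km, from the table: ρ = 0.736 kg/m³.
D = ½ρv²S·CD = ½ × 0.736 × 212² × 39.1 × 0.042 = 27200 N ≈ 27.2 kN

D = 27200 N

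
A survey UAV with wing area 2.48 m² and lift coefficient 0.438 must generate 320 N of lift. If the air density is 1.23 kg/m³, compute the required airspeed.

L = ½ρv²S·CL ⇒ v = √(2L/(ρ·S·CL))
v = √(2 × 320 / (1.23 × 2.48 × 0.438)) = √479 = 21.9 m/s

v = 21.9 m/s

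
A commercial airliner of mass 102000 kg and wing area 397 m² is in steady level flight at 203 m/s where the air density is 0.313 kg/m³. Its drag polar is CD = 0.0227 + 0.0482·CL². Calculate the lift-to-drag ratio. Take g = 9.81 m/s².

L/D = 13

In steady level flight, lift balances weight: W = mg = 102000 × 9.81 = 1.0006×10^6 N.
q = ½ρv² = ½ × 0.313 × 203² = 6449 Pa.
CL = 2W/(ρv²S) = 2×1.0006×10^6/(0.313×203²×397) = 0.3908.
CD = 0.0227 + 0.0482 × 0.3908² = 0.03006.
L/D = CL/CD = 0.3908 / 0.03006 = 13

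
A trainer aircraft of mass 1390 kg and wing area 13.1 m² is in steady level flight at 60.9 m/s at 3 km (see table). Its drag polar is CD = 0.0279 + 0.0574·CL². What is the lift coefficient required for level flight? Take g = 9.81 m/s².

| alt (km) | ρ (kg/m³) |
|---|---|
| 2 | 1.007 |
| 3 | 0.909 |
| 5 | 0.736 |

CL = 0.618

At 3 km, from the table: ρ = 0.909 kg/m³.
Level flight ⇒ L = W = m·g = 1390 × 9.81 = 13636 N.
q = ½ρv² = ½ × 0.909 × 60.9² = 1686 Pa.
CL = W/(q·S) = 13636 / (1686 × 13.1) = 0.6175.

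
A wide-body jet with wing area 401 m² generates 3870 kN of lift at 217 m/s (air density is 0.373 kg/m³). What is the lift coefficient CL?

CL = 1.1

From L = ½ρv²S·CL, rearranging gives CL = 2L/(ρv²S).
CL = 2 × 3.87×10^6 / (0.373 × 217² × 401) = 1.1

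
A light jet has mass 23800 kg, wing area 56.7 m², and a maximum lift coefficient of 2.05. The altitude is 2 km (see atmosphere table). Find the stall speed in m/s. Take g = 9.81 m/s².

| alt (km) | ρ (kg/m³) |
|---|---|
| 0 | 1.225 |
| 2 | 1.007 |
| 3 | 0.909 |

At 2 km, from the table: ρ = 1.007 kg/m³.
At stall, lift equals weight: L = W = m·g = 23800 × 9.81 = 2.335×10^5 N.
From L = ½ρV²S·CL,max = W: V_stall = √(2W/(ρSCL,max)) = √(2·2.335×10^5/(1.007·56.7·2.05))
V_stall = √3989 = 63.2 m/s

V_stall = 63.2 m/s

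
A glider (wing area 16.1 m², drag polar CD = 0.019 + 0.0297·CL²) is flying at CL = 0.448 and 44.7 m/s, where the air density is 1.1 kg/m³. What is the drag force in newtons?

CD = 0.019 + 0.0297 × 0.448² = 0.02496
D = ½ρv²S·CD = ½ × 1.1 × 44.7² × 16.1 × 0.02496 = 442 N

D = 442 N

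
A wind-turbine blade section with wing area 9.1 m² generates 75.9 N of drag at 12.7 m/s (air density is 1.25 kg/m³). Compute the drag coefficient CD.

CD = 0.0827

From D = ½ρv²S·CD, rearranging gives CD = 2D/(ρv²S).
CD = 2 × 75.9 / (1.25 × 12.7² × 9.1) = 0.0827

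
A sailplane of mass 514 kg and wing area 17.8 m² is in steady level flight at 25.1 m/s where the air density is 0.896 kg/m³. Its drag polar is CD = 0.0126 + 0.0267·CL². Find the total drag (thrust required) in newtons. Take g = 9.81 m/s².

Level flight ⇒ L = W = m·g = 514 × 9.81 = 5042.3 N.
q = ½ρv² = ½ × 0.896 × 25.1² = 282.2 Pa.
CL = W/(q·S) = 5042.3 / (282.2 × 17.8) = 1.004.
CD = 0.0126 + 0.0267 × 1.004² = 0.0395.
D = q·S·CD = 282.2 × 17.8 × 0.0395 = 198.4 N

D = 198 N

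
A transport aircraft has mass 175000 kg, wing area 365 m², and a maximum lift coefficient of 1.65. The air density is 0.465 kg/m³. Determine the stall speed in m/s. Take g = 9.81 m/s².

At stall, lift equals weight: L = W = m·g = 175000 × 9.81 = 1.717×10^6 N.
From L = ½ρV²S·CL,max = W: V_stall = √(2W/(ρSCL,max)) = √(2·1.717×10^6/(0.465·365·1.65))
V_stall = √12260 = 111 m/s

V_stall = 111 m/s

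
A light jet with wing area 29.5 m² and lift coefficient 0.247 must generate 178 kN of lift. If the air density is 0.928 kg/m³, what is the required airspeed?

v = 229 m/s

L = ½ρv²S·CL ⇒ v = √(2L/(ρ·S·CL))
v = √(2 × 1.78×10^5 / (0.928 × 29.5 × 0.247)) = √52650 = 229 m/s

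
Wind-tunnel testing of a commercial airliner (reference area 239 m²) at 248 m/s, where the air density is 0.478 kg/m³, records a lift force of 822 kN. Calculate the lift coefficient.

From L = ½ρv²S·CL, rearranging gives CL = 2L/(ρv²S).
CL = 2 × 8.22×10^5 / (0.478 × 248² × 239) = 0.234

CL = 0.234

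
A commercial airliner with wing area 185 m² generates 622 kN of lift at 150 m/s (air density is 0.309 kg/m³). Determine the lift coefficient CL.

CL = 0.967

From L = ½ρv²S·CL, rearranging gives CL = 2L/(ρv²S).
CL = 2 × 6.22×10^5 / (0.309 × 150² × 185) = 0.967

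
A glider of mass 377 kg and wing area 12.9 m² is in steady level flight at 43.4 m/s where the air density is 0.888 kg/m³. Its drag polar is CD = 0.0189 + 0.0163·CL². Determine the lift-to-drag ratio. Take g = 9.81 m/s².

L/D = 16.5

In steady level flight, lift balances weight: W = mg = 377 × 9.81 = 3698.4 N.
q = ½ρv² = ½ × 0.888 × 43.4² = 836.3 Pa.
CL = 2W/(ρv²S) = 2×3698.4/(0.888×43.4²×12.9) = 0.3428.
CD = 0.0189 + 0.0163 × 0.3428² = 0.02082.
L/D = CL/CD = 0.3428 / 0.02082 = 16.5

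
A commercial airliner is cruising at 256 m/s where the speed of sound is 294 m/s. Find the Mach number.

M = v/a = 256 / 294 = 0.871

M = 0.871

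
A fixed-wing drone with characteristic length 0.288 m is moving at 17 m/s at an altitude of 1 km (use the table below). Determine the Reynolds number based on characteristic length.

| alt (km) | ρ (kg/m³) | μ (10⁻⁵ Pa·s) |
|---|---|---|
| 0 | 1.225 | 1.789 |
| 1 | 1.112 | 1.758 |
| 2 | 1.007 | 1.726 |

Re = 3.1×10^5

At 1 km, from the table: ρ = 1.112 kg/m³, μ = 1.758×10⁻⁵ Pa·s.
Re = ρ·v·c/μ = 1.112 × 17 × 0.288 / (1.758×10⁻⁵) = 3.1×10^5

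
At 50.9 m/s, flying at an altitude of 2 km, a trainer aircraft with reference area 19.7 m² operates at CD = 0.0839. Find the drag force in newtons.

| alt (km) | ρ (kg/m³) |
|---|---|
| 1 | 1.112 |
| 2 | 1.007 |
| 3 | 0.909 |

At 2 km, from the table: ρ = 1.007 kg/m³.
Dynamic pressure q = ½ρv² = ½ × 1.007 × 50.9² = 1304 Pa.
D = q·S·CD = 1304 × 19.7 × 0.0839 = 2160 N

D = 2160 N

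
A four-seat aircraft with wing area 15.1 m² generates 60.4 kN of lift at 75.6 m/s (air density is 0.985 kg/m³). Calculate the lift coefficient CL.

From L = ½ρv²S·CL, rearranging gives CL = 2L/(ρv²S).
CL = 2 × 60400 / (0.985 × 75.6² × 15.1) = 1.42

CL = 1.42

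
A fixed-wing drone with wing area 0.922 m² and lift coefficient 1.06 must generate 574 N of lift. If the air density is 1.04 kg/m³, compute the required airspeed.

L = ½ρv²S·CL ⇒ v = √(2L/(ρ·S·CL))
v = √(2 × 574 / (1.04 × 0.922 × 1.06)) = √1129 = 33.6 m/s

v = 33.6 m/s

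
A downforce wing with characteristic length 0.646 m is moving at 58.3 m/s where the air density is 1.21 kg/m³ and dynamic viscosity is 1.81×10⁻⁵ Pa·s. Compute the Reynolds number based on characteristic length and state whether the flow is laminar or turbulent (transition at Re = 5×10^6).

Re = ρ·v·c/μ = 1.21 × 58.3 × 0.646 / (1.81×10⁻⁵) = 2.52×10^6
Since 2.52×10^6 < 5×10^6, the flow is laminar.

Re = 2.52×10^6 (laminar)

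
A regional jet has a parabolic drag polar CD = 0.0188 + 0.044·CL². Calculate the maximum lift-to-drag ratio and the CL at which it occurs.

For CD = CD0 + K·CL², (L/D)max occurs at CL* = √(CD0/K) and equals 1/(2√(K·CD0)).
(L/D)max = 1/(2√(0.044 × 0.0188)) = 1/(2 × 0.02876) = 17.4
CL* = √(0.0188/0.044) = 0.654

(L/D)max = 17.4, at CL = 0.654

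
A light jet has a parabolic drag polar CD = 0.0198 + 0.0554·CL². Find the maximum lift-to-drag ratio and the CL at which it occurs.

For CD = CD0 + K·CL², (L/D)max occurs at CL* = √(CD0/K) and equals 1/(2√(K·CD0)).
(L/D)max = 1/(2√(0.0554 × 0.0198)) = 1/(2 × 0.03312) = 15.1
CL* = √(0.0198/0.0554) = 0.598

(L/D)max = 15.1, at CL = 0.598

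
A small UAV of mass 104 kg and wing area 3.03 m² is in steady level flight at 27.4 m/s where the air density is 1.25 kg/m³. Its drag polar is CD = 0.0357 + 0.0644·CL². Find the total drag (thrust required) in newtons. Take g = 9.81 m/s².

D = 97.9 N

Level flight ⇒ L = W = m·g = 104 × 9.81 = 1020.2 N.
q = ½ρv² = ½ × 1.25 × 27.4² = 469.2 Pa.
CL = 2W/(ρv²S) = 2×1020.2/(1.25×27.4²×3.03) = 0.7176.
CD = 0.0357 + 0.0644 × 0.7176² = 0.06886.
D = q·S·CD = 469.2 × 3.03 × 0.06886 = 97.9 N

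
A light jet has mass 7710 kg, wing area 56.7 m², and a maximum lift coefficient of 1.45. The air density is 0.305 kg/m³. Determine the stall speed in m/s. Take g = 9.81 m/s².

V_stall = 77.7 m/s

At stall, lift equals weight: L = W = m·g = 7710 × 9.81 = 75640 N.
From L = ½ρV²S·CL,max = W: V_stall = √(2W/(ρSCL,max)) = √(2·75640/(0.305·56.7·1.45))
V_stall = √6033 = 77.7 m/s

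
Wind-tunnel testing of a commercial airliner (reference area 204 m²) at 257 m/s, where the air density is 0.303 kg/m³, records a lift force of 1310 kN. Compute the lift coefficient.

CL = 0.642

From L = ½ρv²S·CL, rearranging gives CL = 2L/(ρv²S).
CL = 2 × 1.31×10^6 / (0.303 × 257² × 204) = 0.642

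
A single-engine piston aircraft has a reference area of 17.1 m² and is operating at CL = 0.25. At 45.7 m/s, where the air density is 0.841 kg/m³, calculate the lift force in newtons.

L = 3750 N

L = ½ρv²S·CL = ½ × 0.841 × 45.7² × 17.1 × 0.25 = 3750 N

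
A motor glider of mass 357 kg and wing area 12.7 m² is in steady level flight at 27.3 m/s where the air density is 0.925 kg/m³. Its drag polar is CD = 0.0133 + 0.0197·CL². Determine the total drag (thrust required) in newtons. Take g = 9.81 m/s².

D = 113 N

Level flight ⇒ L = W = m·g = 357 × 9.81 = 3502.2 N.
Dynamic pressure q = 0.5 × 0.925 × 27.3² = 344.7 Pa.
CL = W/(q·S) = 3502.2 / (344.7 × 12.7) = 0.8.
CD = 0.0133 + 0.0197 × 0.8² = 0.02591.
D = q·S·CD = 344.7 × 12.7 × 0.02591 = 113.4 N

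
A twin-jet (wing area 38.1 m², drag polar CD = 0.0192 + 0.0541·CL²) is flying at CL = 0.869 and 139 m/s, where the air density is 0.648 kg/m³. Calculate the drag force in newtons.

D = 14300 N

CD = 0.0192 + 0.0541 × 0.869² = 0.06005
D = ½ρv²S·CD = ½ × 0.648 × 139² × 38.1 × 0.06005 = 14300 N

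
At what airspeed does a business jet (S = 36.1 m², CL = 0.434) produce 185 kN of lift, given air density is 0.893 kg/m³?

v = 163 m/s

L = ½ρv²S·CL ⇒ v = √(2L/(ρ·S·CL))
v = √(2 × 1.85×10^5 / (0.893 × 36.1 × 0.434)) = √26450 = 163 m/s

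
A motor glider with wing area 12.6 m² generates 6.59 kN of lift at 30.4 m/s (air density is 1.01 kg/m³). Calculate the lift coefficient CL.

CL = 1.12

From L = ½ρv²S·CL, rearranging gives CL = 2L/(ρv²S).
CL = 2 × 6590 / (1.01 × 30.4² × 12.6) = 1.12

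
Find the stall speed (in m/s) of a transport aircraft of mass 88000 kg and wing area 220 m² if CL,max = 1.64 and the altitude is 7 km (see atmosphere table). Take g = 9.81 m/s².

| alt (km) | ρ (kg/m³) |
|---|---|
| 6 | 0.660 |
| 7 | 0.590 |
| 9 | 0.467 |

At 7 km, from the table: ρ = 0.590 kg/m³.
At stall, lift equals weight: L = W = m·g = 88000 × 9.81 = 8.633×10^5 N.
From L = ½ρV²S·CL,max = W: V_stall = √(2W/(ρSCL,max)) = √(2·8.633×10^5/(0.59·220·1.64))
V_stall = √8111 = 90.1 m/s

V_stall = 90.1 m/s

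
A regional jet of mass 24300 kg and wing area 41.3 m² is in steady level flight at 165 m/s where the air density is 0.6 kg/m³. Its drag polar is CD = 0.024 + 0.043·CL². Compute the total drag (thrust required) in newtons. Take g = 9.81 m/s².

D = 15300 N

Weight W = mg = 24300 × 9.81 = 2.3838×10^5 N; in level flight L = W.
Dynamic pressure q = 0.5 × 0.6 × 165² = 8168 Pa.
CL = 2W/(ρv²S) = 2×2.3838×10^5/(0.6×165²×41.3) = 0.7067.
CD = 0.024 + 0.043 × 0.7067² = 0.04548.
D = q·S·CD = 8168 × 41.3 × 0.04548 = 15340 N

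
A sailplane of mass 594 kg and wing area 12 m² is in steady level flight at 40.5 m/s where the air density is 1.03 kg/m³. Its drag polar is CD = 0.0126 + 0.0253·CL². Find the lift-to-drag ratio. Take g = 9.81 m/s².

L/D = 27.4

Level flight ⇒ L = W = m·g = 594 × 9.81 = 5827.1 N.
q = ½ρv² = ½ × 1.03 × 40.5² = 844.7 Pa.
Required CL = L/(qS) = 5827.1/(844.7·12) = 0.5749.
CD = 0.0126 + 0.0253 × 0.5749² = 0.02096.
L/D = CL/CD = 0.5749 / 0.02096 = 27.4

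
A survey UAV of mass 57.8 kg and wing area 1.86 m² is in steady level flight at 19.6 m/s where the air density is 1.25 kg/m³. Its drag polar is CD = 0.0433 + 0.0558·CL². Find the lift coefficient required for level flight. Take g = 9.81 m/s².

Weight W = mg = 57.8 × 9.81 = 567.02 N; in level flight L = W.
q = ½ρv² = ½ × 1.25 × 19.6² = 240.1 Pa.
CL = W/(q·S) = 567.02 / (240.1 × 1.86) = 1.27.

CL = 1.27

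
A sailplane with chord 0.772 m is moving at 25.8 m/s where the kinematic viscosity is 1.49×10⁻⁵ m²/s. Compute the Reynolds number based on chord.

Re = 1.34×10^6

Re = v·c/ν = 25.8 × 0.772 / (1.49×10⁻⁵) = 1.34×10^6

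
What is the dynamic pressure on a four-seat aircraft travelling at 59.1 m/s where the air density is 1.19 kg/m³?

q = 2080 Pa

q = ½ρv² = ½ × 1.19 × 59.1² = 2080 Pa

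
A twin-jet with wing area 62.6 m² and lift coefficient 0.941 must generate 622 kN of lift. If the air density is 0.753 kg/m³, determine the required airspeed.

v = 167 m/s

L = ½ρv²S·CL ⇒ v = √(2L/(ρ·S·CL))
v = √(2 × 6.22×10^5 / (0.753 × 62.6 × 0.941)) = √28050 = 167 m/s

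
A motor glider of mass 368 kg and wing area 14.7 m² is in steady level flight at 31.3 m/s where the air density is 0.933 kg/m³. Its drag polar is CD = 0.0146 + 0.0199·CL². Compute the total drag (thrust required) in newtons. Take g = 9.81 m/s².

Level flight ⇒ L = W = m·g = 368 × 9.81 = 3610.1 N.
Dynamic pressure q = 0.5 × 0.933 × 31.3² = 457 Pa.
CL = W/(q·S) = 3610.1 / (457 × 14.7) = 0.5374.
CD = 0.0146 + 0.0199 × 0.5374² = 0.02035.
D = q·S·CD = 457 × 14.7 × 0.02035 = 136.7 N

D = 137 N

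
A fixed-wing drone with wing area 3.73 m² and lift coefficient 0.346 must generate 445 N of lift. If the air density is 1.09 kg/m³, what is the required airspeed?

v = 25.2 m/s

L = ½ρv²S·CL ⇒ v = √(2L/(ρ·S·CL))
v = √(2 × 445 / (1.09 × 3.73 × 0.346)) = √632.7 = 25.2 m/s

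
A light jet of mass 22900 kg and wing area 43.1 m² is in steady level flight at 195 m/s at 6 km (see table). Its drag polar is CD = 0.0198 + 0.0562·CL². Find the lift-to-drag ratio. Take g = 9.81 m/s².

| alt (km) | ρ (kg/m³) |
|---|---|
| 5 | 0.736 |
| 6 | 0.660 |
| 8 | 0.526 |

At 6 km, from the table: ρ = 0.660 kg/m³.
Weight W = mg = 22900 × 9.81 = 2.2465×10^5 N; in level flight L = W.
q = ½ρv² = ½ × 0.66 × 195² = 12550 Pa.
CL = 2W/(ρv²S) = 2×2.2465×10^5/(0.66×195²×43.1) = 0.4154.
CD = 0.0198 + 0.0562 × 0.4154² = 0.0295.
L/D = CL/CD = 0.4154 / 0.0295 = 14.1

L/D = 14.1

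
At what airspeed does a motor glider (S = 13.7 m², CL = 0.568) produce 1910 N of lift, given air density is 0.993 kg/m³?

v = 22.2 m/s

L = ½ρv²S·CL ⇒ v = √(2L/(ρ·S·CL))
v = √(2 × 1910 / (0.993 × 13.7 × 0.568)) = √494.4 = 22.2 m/s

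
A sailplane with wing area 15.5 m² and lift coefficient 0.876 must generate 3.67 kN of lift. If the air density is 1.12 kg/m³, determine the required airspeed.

L = ½ρv²S·CL ⇒ v = √(2L/(ρ·S·CL))
v = √(2 × 3670 / (1.12 × 15.5 × 0.876)) = √482.7 = 22 m/s

v = 22 m/s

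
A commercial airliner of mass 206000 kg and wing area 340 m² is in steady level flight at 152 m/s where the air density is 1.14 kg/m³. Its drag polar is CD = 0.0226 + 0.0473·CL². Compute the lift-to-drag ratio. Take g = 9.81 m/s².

L/D = 14

Weight W = mg = 206000 × 9.81 = 2.0209×10^6 N; in level flight L = W.
Dynamic pressure q = 0.5 × 1.14 × 152² = 13170 Pa.
Required CL = L/(qS) = 2.0209×10^6/(13170·340) = 0.4513.
CD = 0.0226 + 0.0473 × 0.4513² = 0.03223.
L/D = CL/CD = 0.4513 / 0.03223 = 14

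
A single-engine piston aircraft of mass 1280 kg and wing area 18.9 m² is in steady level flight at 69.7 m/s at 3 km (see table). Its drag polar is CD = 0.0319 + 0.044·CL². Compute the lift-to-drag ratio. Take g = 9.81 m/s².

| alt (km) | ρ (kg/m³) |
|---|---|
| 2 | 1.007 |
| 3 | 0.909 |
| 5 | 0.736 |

L/D = 8.39

At 3 km, from the table: ρ = 0.909 kg/m³.
Level flight ⇒ L = W = m·g = 1280 × 9.81 = 12557 N.
Dynamic pressure q = 0.5 × 0.909 × 69.7² = 2208 Pa.
CL = W/(q·S) = 12557 / (2208 × 18.9) = 0.3009.
CD = 0.0319 + 0.044 × 0.3009² = 0.03588.
L/D = CL/CD = 0.3009 / 0.03588 = 8.39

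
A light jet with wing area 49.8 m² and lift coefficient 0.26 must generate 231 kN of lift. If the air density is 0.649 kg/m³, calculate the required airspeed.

v = 234 m/s

L = ½ρv²S·CL ⇒ v = √(2L/(ρ·S·CL))
v = √(2 × 2.31×10^5 / (0.649 × 49.8 × 0.26)) = √54980 = 234 m/s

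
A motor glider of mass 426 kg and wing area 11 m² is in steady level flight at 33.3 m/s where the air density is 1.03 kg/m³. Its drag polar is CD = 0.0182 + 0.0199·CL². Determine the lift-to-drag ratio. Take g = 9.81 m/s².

Weight W = mg = 426 × 9.81 = 4179.1 N; in level flight L = W.
q = ½ρv² = ½ × 1.03 × 33.3² = 571.1 Pa.
Required CL = L/(qS) = 4179.1/(571.1·11) = 0.6653.
CD = 0.0182 + 0.0199 × 0.6653² = 0.02701.
L/D = CL/CD = 0.6653 / 0.02701 = 24.6

L/D = 24.6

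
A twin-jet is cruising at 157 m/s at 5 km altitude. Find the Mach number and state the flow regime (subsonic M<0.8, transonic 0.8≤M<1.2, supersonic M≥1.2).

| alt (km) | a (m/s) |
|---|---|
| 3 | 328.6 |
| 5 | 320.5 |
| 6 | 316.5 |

At 5 km, from the table: a = 320.5 m/s.
M = v/a = 157 / 320.5 = 0.49
M = 0.49 → subsonic.

M = 0.49 (subsonic)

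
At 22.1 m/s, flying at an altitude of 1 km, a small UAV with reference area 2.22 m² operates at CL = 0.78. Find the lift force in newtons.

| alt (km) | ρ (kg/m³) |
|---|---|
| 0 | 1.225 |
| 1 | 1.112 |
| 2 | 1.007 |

L = 470 N

At 1 km, from the table: ρ = 1.112 kg/m³.
Dynamic pressure q = ½ρv² = ½ × 1.112 × 22.1² = 271.6 Pa.
L = q·S·CL = 271.6 × 2.22 × 0.78 = 470 N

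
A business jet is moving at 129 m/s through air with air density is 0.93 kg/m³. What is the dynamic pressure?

q = 7740 Pa

q = ½ρv² = ½ × 0.93 × 129² = 7740 Pa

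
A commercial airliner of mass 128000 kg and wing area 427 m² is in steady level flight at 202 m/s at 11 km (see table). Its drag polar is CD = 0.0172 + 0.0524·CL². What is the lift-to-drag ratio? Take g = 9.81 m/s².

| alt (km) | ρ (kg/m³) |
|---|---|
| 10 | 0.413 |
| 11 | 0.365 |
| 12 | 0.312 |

At 11 km, from the table: ρ = 0.365 kg/m³.
Weight W = mg = 128000 × 9.81 = 1.2557×10^6 N; in level flight L = W.
q = ½ρv² = ½ × 0.365 × 202² = 7447 Pa.
CL = W/(q·S) = 1.2557×10^6 / (7447 × 427) = 0.3949.
CD = 0.0172 + 0.0524 × 0.3949² = 0.02537.
L/D = CL/CD = 0.3949 / 0.02537 = 15.6

L/D = 15.6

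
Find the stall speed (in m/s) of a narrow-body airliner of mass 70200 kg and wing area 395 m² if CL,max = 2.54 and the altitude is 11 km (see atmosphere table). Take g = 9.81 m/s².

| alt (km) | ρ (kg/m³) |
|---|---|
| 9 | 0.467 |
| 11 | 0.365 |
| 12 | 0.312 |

At 11 km, from the table: ρ = 0.365 kg/m³.
Stall occurs when L = W at CL,max. W = mg = 70200 × 9.81 = 6.887×10^5 N.
V_stall = √(2W/(ρ·S·CL,max)) = √(2 × 6.887×10^5 / (0.365 × 395 × 2.54))
V_stall = √3761 = 61.3 m/s

V_stall = 61.3 m/s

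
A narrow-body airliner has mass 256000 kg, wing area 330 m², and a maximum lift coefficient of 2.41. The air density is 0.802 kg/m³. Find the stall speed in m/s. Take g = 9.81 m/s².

V_stall = 88.7 m/s

Weight W = mg = 256000 × 9.81 = 2.511×10^6 N.
V_stall = √(2W/(ρ·S·CL,max)) = √(2 × 2.511×10^6 / (0.802 × 330 × 2.41))
V_stall = √7875 = 88.7 m/s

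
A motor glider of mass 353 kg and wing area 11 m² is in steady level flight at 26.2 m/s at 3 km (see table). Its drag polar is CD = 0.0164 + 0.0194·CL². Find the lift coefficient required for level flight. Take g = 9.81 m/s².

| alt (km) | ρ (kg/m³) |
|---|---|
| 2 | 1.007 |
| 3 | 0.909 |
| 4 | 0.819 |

At 3 km, from the table: ρ = 0.909 kg/m³.
Level flight ⇒ L = W = m·g = 353 × 9.81 = 3462.9 N.
Dynamic pressure q = 0.5 × 0.909 × 26.2² = 312 Pa.
CL = 2W/(ρv²S) = 2×3462.9/(0.909×26.2²×11) = 1.009.

CL = 1.01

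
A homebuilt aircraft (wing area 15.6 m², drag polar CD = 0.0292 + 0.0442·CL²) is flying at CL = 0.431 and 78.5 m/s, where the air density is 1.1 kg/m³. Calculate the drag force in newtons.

D = 1980 N

CD = 0.0292 + 0.0442 × 0.431² = 0.03741
D = ½ρv²S·CD = ½ × 1.1 × 78.5² × 15.6 × 0.03741 = 1980 N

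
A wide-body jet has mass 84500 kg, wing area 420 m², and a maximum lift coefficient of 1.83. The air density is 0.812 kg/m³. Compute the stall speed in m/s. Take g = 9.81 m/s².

Stall occurs when L = W at CL,max. W = mg = 84500 × 9.81 = 8.289×10^5 N.
V_stall = √(2W/(ρ·S·CL,max)) = √(2 × 8.289×10^5 / (0.812 × 420 × 1.83))
V_stall = √2656 = 51.5 m/s

V_stall = 51.5 m/s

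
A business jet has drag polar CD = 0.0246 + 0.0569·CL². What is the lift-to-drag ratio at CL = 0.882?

L/D = 12.8

CD = 0.0246 + 0.0569 × 0.882² = 0.06886
L/D = CL/CD = 0.882 / 0.06886 = 12.8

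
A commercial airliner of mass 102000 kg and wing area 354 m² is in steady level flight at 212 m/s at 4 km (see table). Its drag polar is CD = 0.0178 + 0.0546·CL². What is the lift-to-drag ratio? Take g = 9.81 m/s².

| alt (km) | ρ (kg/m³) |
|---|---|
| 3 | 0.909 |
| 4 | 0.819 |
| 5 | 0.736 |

L/D = 8.05

At 4 km, from the table: ρ = 0.819 kg/m³.
Level flight ⇒ L = W = m·g = 102000 × 9.81 = 1.0006×10^6 N.
Dynamic pressure q = 0.5 × 0.819 × 212² = 18400 Pa.
CL = 2W/(ρv²S) = 2×1.0006×10^6/(0.819×212²×354) = 0.1536.
CD = 0.0178 + 0.0546 × 0.1536² = 0.01909.
L/D = CL/CD = 0.1536 / 0.01909 = 8.05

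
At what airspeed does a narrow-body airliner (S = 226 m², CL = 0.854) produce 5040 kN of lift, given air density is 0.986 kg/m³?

L = ½ρv²S·CL ⇒ v = √(2L/(ρ·S·CL))
v = √(2 × 5.04×10^6 / (0.986 × 226 × 0.854)) = √52970 = 230 m/s

v = 230 m/s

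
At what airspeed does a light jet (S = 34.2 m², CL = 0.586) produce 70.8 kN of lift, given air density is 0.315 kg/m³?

L = ½ρv²S·CL ⇒ v = √(2L/(ρ·S·CL))
v = √(2 × 70800 / (0.315 × 34.2 × 0.586)) = √22430 = 150 m/s

v = 150 m/s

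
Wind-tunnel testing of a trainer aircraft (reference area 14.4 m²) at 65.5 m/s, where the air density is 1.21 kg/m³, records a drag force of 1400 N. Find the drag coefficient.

From D = ½ρv²S·CD, rearranging gives CD = 2D/(ρv²S).
CD = 2 × 1400 / (1.21 × 65.5² × 14.4) = 0.0375

CD = 0.0375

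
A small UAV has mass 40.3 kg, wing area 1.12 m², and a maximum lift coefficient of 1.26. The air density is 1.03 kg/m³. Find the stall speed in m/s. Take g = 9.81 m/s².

V_stall = 23.3 m/s

At stall, lift equals weight: L = W = m·g = 40.3 × 9.81 = 395.3 N.
From L = ½ρV²S·CL,max = W: V_stall = √(2W/(ρSCL,max)) = √(2·395.3/(1.03·1.12·1.26))
V_stall = √544 = 23.3 m/s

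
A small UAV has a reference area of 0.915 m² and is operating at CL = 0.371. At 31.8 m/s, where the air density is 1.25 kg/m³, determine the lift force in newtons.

L = 215 N

L = ½ρv²S·CL = ½ × 1.25 × 31.8² × 0.915 × 0.371 = 215 N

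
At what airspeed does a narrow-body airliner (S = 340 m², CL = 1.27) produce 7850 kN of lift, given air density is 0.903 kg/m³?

L = ½ρv²S·CL ⇒ v = √(2L/(ρ·S·CL))
v = √(2 × 7.85×10^6 / (0.903 × 340 × 1.27)) = √40270 = 201 m/s

v = 201 m/s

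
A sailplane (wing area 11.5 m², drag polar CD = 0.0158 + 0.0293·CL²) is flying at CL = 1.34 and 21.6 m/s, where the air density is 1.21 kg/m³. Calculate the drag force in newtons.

D = 222 N

CD = 0.0158 + 0.0293 × 1.34² = 0.06841
D = ½ρv²S·CD = ½ × 1.21 × 21.6² × 11.5 × 0.06841 = 222 N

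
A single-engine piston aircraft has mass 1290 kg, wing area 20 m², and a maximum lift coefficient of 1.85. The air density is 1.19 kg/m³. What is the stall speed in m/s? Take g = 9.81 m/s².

Weight W = mg = 1290 × 9.81 = 12650 N.
From L = ½ρV²S·CL,max = W: V_stall = √(2W/(ρSCL,max)) = √(2·12650/(1.19·20·1.85))
V_stall = √574.8 = 24 m/s

V_stall = 24 m/s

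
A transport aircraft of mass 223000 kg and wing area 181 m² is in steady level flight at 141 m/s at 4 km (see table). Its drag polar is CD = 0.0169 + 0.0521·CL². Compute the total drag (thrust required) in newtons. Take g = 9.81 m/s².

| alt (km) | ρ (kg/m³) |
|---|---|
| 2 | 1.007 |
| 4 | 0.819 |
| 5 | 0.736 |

D = 1.94×10^5 N

At 4 km, from the table: ρ = 0.819 kg/m³.
Weight W = mg = 223000 × 9.81 = 2.1876×10^6 N; in level flight L = W.
q = ½ρv² = ½ × 0.819 × 141² = 8141 Pa.
CL = W/(q·S) = 2.1876×10^6 / (8141 × 181) = 1.485.
CD = 0.0169 + 0.0521 × 1.485² = 0.1317.
D = q·S·CD = 8141 × 181 × 0.1317 = 1.941×10^5 N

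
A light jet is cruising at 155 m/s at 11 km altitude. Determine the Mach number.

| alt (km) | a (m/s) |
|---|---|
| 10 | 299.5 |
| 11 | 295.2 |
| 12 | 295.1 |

At 11 km, from the table: a = 295.2 m/s.
M = v/a = 155 / 295.2 = 0.525

M = 0.525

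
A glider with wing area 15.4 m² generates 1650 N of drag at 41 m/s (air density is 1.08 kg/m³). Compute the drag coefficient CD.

CD = 0.118

From D = ½ρv²S·CD, rearranging gives CD = 2D/(ρv²S).
CD = 2 × 1650 / (1.08 × 41² × 15.4) = 0.118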